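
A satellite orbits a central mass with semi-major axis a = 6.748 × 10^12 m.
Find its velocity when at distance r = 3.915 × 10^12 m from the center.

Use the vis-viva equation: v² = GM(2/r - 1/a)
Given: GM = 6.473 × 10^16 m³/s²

Vis-viva: v = √(GM · (2/r − 1/a)).
2/r − 1/a = 2/3.915e+12 − 1/6.748e+12 = 3.62664e-13 m⁻¹.
v = √(6.473e+16 · 3.62664e-13) m/s ≈ 153.2 m/s = 153.2 m/s.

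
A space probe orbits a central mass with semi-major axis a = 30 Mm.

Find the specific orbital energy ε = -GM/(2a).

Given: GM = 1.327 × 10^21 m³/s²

Convert to SI: a = 30 Mm = 3e+07 m.
ε = −GM / (2a).
ε = −1.327e+21 / (2 · 3e+07) J/kg ≈ -2.212e+13 J/kg = -2.212e+04 GJ/kg.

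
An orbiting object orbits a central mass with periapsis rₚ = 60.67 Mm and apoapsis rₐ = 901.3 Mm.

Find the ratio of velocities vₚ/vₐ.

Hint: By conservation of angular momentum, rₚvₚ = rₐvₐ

Convert to SI: rₚ = 60.67 Mm = 6.067e+07 m; rₐ = 901.3 Mm = 9.013e+08 m.
Conservation of angular momentum gives rₚvₚ = rₐvₐ, so vₚ/vₐ = rₐ/rₚ.
vₚ/vₐ = 9.013e+08 / 6.067e+07 ≈ 14.86.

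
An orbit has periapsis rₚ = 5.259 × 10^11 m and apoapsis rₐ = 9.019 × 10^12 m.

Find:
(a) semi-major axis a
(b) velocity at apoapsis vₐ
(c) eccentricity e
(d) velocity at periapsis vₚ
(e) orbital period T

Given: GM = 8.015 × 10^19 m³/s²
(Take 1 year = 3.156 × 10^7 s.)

(a) a = (rₚ + rₐ)/2 = (5.259e+11 + 9.019e+12)/2 ≈ 4.772e+12 m
(b) With a = (rₚ + rₐ)/2 = 4.77245e+12 m, vₐ = √(GM (2/rₐ − 1/a)) = √(8.015e+19 · (2/9.019e+12 − 1/4.77245e+12)) m/s ≈ 989.6 m/s
(c) e = (rₐ − rₚ)/(rₐ + rₚ) = (9.019e+12 − 5.259e+11)/(9.019e+12 + 5.259e+11) ≈ 0.8898
(d) With a = (rₚ + rₐ)/2 = 4.77245e+12 m, vₚ = √(GM (2/rₚ − 1/a)) = √(8.015e+19 · (2/5.259e+11 − 1/4.77245e+12)) m/s ≈ 1.697e+04 m/s
(e) With a = (rₚ + rₐ)/2 = 4.77245e+12 m, T = 2π √(a³/GM) = 2π √((4.77245e+12)³/8.015e+19) s ≈ 7.317e+09 s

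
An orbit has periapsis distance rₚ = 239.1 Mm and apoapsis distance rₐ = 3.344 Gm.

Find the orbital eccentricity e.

Convert to SI: rₚ = 239.1 Mm = 2.391e+08 m; rₐ = 3.344 Gm = 3.344e+09 m.
e = (rₐ − rₚ) / (rₐ + rₚ).
e = (3.344e+09 − 2.391e+08) / (3.344e+09 + 2.391e+08) = 3.1049e+09 / 3.5831e+09 ≈ 0.8665.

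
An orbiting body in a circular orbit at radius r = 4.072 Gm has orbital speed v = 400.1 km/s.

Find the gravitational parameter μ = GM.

Convert to SI: r = 4.072 Gm = 4.072e+09 m; v = 400.1 km/s = 400100 m/s.
For a circular orbit v² = GM/r, so GM = v² · r.
GM = (400100)² · 4.072e+09 m³/s² ≈ 6.518e+20 m³/s² = 6.518 × 10^20 m³/s².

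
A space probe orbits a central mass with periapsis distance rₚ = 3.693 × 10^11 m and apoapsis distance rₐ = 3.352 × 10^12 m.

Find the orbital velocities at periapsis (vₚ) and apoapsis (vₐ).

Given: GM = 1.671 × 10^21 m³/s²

Use the vis-viva equation v² = GM(2/r − 1/a) with a = (rₚ + rₐ)/2 = (3.693e+11 + 3.352e+12)/2 = 1.86065e+12 m.
vₚ = √(GM · (2/rₚ − 1/a)) = √(1.671e+21 · (2/3.693e+11 − 1/1.86065e+12)) m/s ≈ 9.029e+04 m/s = 90.29 km/s.
vₐ = √(GM · (2/rₐ − 1/a)) = √(1.671e+21 · (2/3.352e+12 − 1/1.86065e+12)) m/s ≈ 9947 m/s = 9.947 km/s.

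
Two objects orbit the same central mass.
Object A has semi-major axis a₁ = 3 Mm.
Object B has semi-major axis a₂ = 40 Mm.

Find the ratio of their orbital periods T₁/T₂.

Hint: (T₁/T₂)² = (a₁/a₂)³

Convert to SI: a₁ = 3 Mm = 3e+06 m; a₂ = 40 Mm = 4e+07 m.
From Kepler's third law, (T₁/T₂)² = (a₁/a₂)³, so T₁/T₂ = (a₁/a₂)^(3/2).
a₁/a₂ = 3e+06 / 4e+07 = 0.075.
T₁/T₂ = (0.075)^(3/2) ≈ 0.02054.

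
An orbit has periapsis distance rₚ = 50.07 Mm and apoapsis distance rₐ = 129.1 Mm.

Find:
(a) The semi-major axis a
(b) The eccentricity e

Convert to SI: rₚ = 50.07 Mm = 5.007e+07 m; rₐ = 129.1 Mm = 1.291e+08 m.
(a) a = (rₚ + rₐ) / 2 = (5.007e+07 + 1.291e+08) / 2 ≈ 8.958e+07 m = 89.58 Mm.
(b) e = (rₐ − rₚ) / (rₐ + rₚ) = (1.291e+08 − 5.007e+07) / (1.291e+08 + 5.007e+07) ≈ 0.4411.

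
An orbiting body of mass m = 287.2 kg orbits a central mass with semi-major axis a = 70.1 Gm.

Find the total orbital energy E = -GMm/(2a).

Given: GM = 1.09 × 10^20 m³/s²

Convert to SI: a = 70.1 Gm = 7.01e+10 m.
E = −GMm / (2a).
E = −1.09e+20 · 287.2 / (2 · 7.01e+10) J ≈ -2.233e+11 J = -223.3 GJ.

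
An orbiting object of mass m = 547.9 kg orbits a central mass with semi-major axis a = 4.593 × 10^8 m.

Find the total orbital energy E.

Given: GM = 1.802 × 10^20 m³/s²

E = −GMm / (2a).
E = −1.802e+20 · 547.9 / (2 · 4.593e+08) J ≈ -1.075e+14 J = -107.5 TJ.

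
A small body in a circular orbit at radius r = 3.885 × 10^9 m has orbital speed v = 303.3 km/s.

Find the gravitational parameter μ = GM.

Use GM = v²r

Convert to SI: v = 303.3 km/s = 303300 m/s.
For a circular orbit v² = GM/r, so GM = v² · r.
GM = (303300)² · 3.885e+09 m³/s² ≈ 3.574e+20 m³/s² = 3.574 × 10^20 m³/s².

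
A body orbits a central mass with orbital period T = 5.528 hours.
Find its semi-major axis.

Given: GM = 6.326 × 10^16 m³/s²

Convert to SI: T = 5.528 hours = 19900.8 s.
Invert Kepler's third law: a = (GM · T² / (4π²))^(1/3).
Substituting T = 19900.8 s and GM = 6.326e+16 m³/s²:
a = (6.326e+16 · (19900.8)² / (4π²))^(1/3) m
a ≈ 8.594e+07 m = 85.94 Mm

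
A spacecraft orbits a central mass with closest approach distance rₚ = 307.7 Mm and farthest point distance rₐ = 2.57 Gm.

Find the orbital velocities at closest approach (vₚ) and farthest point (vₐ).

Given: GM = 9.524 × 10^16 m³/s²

Convert to SI: rₚ = 307.7 Mm = 3.077e+08 m; rₐ = 2.57 Gm = 2.57e+09 m.
Use the vis-viva equation v² = GM(2/r − 1/a) with a = (rₚ + rₐ)/2 = (3.077e+08 + 2.57e+09)/2 = 1.43885e+09 m.
vₚ = √(GM · (2/rₚ − 1/a)) = √(9.524e+16 · (2/3.077e+08 − 1/1.43885e+09)) m/s ≈ 2.351e+04 m/s = 23.51 km/s.
vₐ = √(GM · (2/rₐ − 1/a)) = √(9.524e+16 · (2/2.57e+09 − 1/1.43885e+09)) m/s ≈ 2815 m/s = 2.815 km/s.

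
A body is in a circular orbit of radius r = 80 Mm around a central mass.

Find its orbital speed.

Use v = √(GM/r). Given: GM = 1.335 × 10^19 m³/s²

Convert to SI: r = 80 Mm = 8e+07 m.
For a circular orbit, gravity supplies the centripetal force, so v = √(GM / r).
v = √(1.335e+19 / 8e+07) m/s ≈ 4.085e+05 m/s = 408.5 km/s.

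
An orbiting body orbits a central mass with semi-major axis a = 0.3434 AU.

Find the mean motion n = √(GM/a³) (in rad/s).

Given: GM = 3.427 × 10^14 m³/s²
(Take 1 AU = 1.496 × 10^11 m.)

Convert to SI: a = 0.3434 AU = 5.13726e+10 m.
n = √(GM / a³).
n = √(3.427e+14 / (5.13726e+10)³) rad/s ≈ 1.59e-09 rad/s.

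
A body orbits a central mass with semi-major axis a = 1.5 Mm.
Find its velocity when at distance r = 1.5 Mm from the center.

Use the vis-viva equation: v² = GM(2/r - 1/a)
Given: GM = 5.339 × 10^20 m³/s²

Convert to SI: a = 1.5 Mm = 1.5e+06 m; r = 1.5 Mm = 1.5e+06 m.
Vis-viva: v = √(GM · (2/r − 1/a)).
2/r − 1/a = 2/1.5e+06 − 1/1.5e+06 = 6.66667e-07 m⁻¹.
v = √(5.339e+20 · 6.66667e-07) m/s ≈ 1.887e+07 m/s = 1.887e+04 km/s.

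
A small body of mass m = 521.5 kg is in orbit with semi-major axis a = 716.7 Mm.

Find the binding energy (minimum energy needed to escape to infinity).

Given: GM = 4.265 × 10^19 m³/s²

Convert to SI: a = 716.7 Mm = 7.167e+08 m.
Total orbital energy is E = −GMm/(2a); binding energy is E_bind = −E = GMm/(2a).
E_bind = 4.265e+19 · 521.5 / (2 · 7.167e+08) J ≈ 1.552e+13 J = 15.52 TJ.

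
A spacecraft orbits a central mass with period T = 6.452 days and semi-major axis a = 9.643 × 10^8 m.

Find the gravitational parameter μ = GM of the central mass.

Convert to SI: T = 6.452 days = 557453 s.
GM = 4π² · a³ / T².
GM = 4π² · (9.643e+08)³ / (557453)² m³/s² ≈ 1.139e+17 m³/s² = 1.139 × 10^17 m³/s².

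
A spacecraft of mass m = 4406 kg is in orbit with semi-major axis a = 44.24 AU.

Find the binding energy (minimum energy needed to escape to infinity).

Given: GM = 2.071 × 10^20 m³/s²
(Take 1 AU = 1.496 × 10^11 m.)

Convert to SI: a = 44.24 AU = 6.6183e+12 m.
Total orbital energy is E = −GMm/(2a); binding energy is E_bind = −E = GMm/(2a).
E_bind = 2.071e+20 · 4406 / (2 · 6.6183e+12) J ≈ 6.894e+10 J = 68.94 GJ.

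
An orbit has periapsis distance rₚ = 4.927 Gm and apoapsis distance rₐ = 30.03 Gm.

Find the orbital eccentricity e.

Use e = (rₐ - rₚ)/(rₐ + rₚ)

Convert to SI: rₚ = 4.927 Gm = 4.927e+09 m; rₐ = 30.03 Gm = 3.003e+10 m.
e = (rₐ − rₚ) / (rₐ + rₚ).
e = (3.003e+10 − 4.927e+09) / (3.003e+10 + 4.927e+09) = 2.5103e+10 / 3.4957e+10 ≈ 0.7181.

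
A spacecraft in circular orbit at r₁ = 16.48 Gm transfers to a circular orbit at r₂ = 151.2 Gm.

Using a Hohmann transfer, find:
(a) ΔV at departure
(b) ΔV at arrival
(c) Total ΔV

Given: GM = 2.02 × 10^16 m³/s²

Convert to SI: r₁ = 16.48 Gm = 1.648e+10 m; r₂ = 151.2 Gm = 1.512e+11 m.
Transfer semi-major axis: a_t = (r₁ + r₂)/2 = (1.648e+10 + 1.512e+11)/2 = 8.384e+10 m.
Circular speeds: v₁ = √(GM/r₁) = 1107.13 m/s, v₂ = √(GM/r₂) = 365.51 m/s.
Transfer speeds (vis-viva v² = GM(2/r − 1/a_t)): v₁ᵗ = 1486.78 m/s, v₂ᵗ = 162.051 m/s.
(a) ΔV₁ = |v₁ᵗ − v₁| ≈ 379.7 m/s = 379.7 m/s.
(b) ΔV₂ = |v₂ − v₂ᵗ| ≈ 203.5 m/s = 203.5 m/s.
(c) ΔV_total = ΔV₁ + ΔV₂ ≈ 583.1 m/s = 583.1 m/s.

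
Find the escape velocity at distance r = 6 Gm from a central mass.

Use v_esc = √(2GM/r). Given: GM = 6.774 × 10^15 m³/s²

Convert to SI: r = 6 Gm = 6e+09 m.
Escape velocity comes from setting total energy to zero: ½v² − GM/r = 0 ⇒ v_esc = √(2GM / r).
v_esc = √(2 · 6.774e+15 / 6e+09) m/s ≈ 1503 m/s = 1.503 km/s.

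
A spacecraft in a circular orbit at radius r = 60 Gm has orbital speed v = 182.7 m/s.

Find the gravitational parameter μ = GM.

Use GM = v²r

Convert to SI: r = 60 Gm = 6e+10 m.
For a circular orbit v² = GM/r, so GM = v² · r.
GM = (182.7)² · 6e+10 m³/s² ≈ 2.003e+15 m³/s² = 2.003 × 10^15 m³/s².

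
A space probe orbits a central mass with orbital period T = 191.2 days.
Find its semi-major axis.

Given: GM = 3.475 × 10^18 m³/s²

Convert to SI: T = 191.2 days = 1.65197e+07 s.
Invert Kepler's third law: a = (GM · T² / (4π²))^(1/3).
Substituting T = 1.65197e+07 s and GM = 3.475e+18 m³/s²:
a = (3.475e+18 · (1.65197e+07)² / (4π²))^(1/3) m
a ≈ 2.885e+10 m = 28.85 Gm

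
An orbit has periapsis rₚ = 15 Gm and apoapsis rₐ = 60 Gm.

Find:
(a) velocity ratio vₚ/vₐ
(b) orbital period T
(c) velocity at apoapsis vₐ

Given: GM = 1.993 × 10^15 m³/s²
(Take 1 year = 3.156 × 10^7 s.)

Convert to SI: rₚ = 15 Gm = 1.5e+10 m; rₐ = 60 Gm = 6e+10 m.
(a) Conservation of angular momentum (rₚvₚ = rₐvₐ) gives vₚ/vₐ = rₐ/rₚ = 6e+10/1.5e+10 ≈ 4
(b) With a = (rₚ + rₐ)/2 = 3.75e+10 m, T = 2π √(a³/GM) = 2π √((3.75e+10)³/1.993e+15) s ≈ 1.022e+09 s
(c) With a = (rₚ + rₐ)/2 = 3.75e+10 m, vₐ = √(GM (2/rₐ − 1/a)) = √(1.993e+15 · (2/6e+10 − 1/3.75e+10)) m/s ≈ 115.3 m/s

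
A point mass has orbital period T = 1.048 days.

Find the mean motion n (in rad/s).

Convert to SI: T = 1.048 days = 90547.2 s.
n = 2π / T.
n = 2π / 90547.2 s ≈ 6.939e-05 rad/s.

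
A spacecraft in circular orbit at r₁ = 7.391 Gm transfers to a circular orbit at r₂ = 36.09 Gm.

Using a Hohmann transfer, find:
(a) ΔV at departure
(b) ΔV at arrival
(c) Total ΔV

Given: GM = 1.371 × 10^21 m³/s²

Convert to SI: r₁ = 7.391 Gm = 7.391e+09 m; r₂ = 36.09 Gm = 3.609e+10 m.
Transfer semi-major axis: a_t = (r₁ + r₂)/2 = (7.391e+09 + 3.609e+10)/2 = 2.17405e+10 m.
Circular speeds: v₁ = √(GM/r₁) = 430692 m/s, v₂ = √(GM/r₂) = 194906 m/s.
Transfer speeds (vis-viva v² = GM(2/r − 1/a_t)): v₁ᵗ = 554914 m/s, v₂ᵗ = 113643 m/s.
(a) ΔV₁ = |v₁ᵗ − v₁| ≈ 1.242e+05 m/s = 124.2 km/s.
(b) ΔV₂ = |v₂ − v₂ᵗ| ≈ 8.126e+04 m/s = 81.26 km/s.
(c) ΔV_total = ΔV₁ + ΔV₂ ≈ 2.055e+05 m/s = 205.5 km/s.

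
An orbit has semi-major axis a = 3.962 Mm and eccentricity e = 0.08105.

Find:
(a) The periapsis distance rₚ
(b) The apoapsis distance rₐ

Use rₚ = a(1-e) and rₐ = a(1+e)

Convert to SI: a = 3.962 Mm = 3.962e+06 m.
(a) rₚ = a(1 − e) = 3.962e+06 · (1 − 0.08105) = 3.962e+06 · 0.91895 ≈ 3.641e+06 m = 3.641 Mm.
(b) rₐ = a(1 + e) = 3.962e+06 · (1 + 0.08105) = 3.962e+06 · 1.08105 ≈ 4.283e+06 m = 4.283 Mm.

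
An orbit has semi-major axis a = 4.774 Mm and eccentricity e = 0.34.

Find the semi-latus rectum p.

Convert to SI: a = 4.774 Mm = 4.774e+06 m.
p = a (1 − e²).
p = 4.774e+06 · (1 − (0.34)²) = 4.774e+06 · 0.8844 ≈ 4.222e+06 m = 4.222 Mm.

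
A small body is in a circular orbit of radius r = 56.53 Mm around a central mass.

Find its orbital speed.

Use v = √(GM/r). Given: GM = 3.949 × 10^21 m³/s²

Convert to SI: r = 56.53 Mm = 5.653e+07 m.
For a circular orbit, gravity supplies the centripetal force, so v = √(GM / r).
v = √(3.949e+21 / 5.653e+07) m/s ≈ 8.358e+06 m/s = 8358 km/s.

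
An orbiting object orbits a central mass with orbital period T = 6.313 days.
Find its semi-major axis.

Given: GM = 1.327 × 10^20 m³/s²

Convert to SI: T = 6.313 days = 545443 s.
Invert Kepler's third law: a = (GM · T² / (4π²))^(1/3).
Substituting T = 545443 s and GM = 1.327e+20 m³/s²:
a = (1.327e+20 · (545443)² / (4π²))^(1/3) m
a ≈ 1e+10 m = 10 Gm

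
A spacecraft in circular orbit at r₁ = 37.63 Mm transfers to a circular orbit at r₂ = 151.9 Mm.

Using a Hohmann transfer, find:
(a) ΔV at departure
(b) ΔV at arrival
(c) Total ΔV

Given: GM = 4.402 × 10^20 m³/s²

Convert to SI: r₁ = 37.63 Mm = 3.763e+07 m; r₂ = 151.9 Mm = 1.519e+08 m.
Transfer semi-major axis: a_t = (r₁ + r₂)/2 = (3.763e+07 + 1.519e+08)/2 = 9.4765e+07 m.
Circular speeds: v₁ = √(GM/r₁) = 3.42025e+06 m/s, v₂ = √(GM/r₂) = 1.70234e+06 m/s.
Transfer speeds (vis-viva v² = GM(2/r − 1/a_t)): v₁ᵗ = 4.33025e+06 m/s, v₂ᵗ = 1.07273e+06 m/s.
(a) ΔV₁ = |v₁ᵗ − v₁| ≈ 9.1e+05 m/s = 910 km/s.
(b) ΔV₂ = |v₂ − v₂ᵗ| ≈ 6.296e+05 m/s = 629.6 km/s.
(c) ΔV_total = ΔV₁ + ΔV₂ ≈ 1.54e+06 m/s = 1540 km/s.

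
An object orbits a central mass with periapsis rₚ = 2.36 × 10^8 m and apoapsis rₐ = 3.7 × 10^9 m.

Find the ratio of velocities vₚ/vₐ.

Conservation of angular momentum gives rₚvₚ = rₐvₐ, so vₚ/vₐ = rₐ/rₚ.
vₚ/vₐ = 3.7e+09 / 2.36e+08 ≈ 15.68.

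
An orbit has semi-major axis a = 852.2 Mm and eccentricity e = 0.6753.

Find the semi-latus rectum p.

Convert to SI: a = 852.2 Mm = 8.522e+08 m.
p = a (1 − e²).
p = 8.522e+08 · (1 − (0.6753)²) = 8.522e+08 · 0.54397 ≈ 4.636e+08 m = 463.6 Mm.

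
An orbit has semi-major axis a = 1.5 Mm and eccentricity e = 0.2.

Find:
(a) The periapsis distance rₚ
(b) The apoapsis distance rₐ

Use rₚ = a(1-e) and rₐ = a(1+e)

Convert to SI: a = 1.5 Mm = 1.5e+06 m.
(a) rₚ = a(1 − e) = 1.5e+06 · (1 − 0.2) = 1.5e+06 · 0.8 ≈ 1.2e+06 m = 1.2 Mm.
(b) rₐ = a(1 + e) = 1.5e+06 · (1 + 0.2) = 1.5e+06 · 1.2 ≈ 1.8e+06 m = 1.8 Mm.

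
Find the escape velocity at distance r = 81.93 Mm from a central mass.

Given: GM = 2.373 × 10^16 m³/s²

Convert to SI: r = 81.93 Mm = 8.193e+07 m.
Escape velocity comes from setting total energy to zero: ½v² − GM/r = 0 ⇒ v_esc = √(2GM / r).
v_esc = √(2 · 2.373e+16 / 8.193e+07) m/s ≈ 2.407e+04 m/s = 24.07 km/s.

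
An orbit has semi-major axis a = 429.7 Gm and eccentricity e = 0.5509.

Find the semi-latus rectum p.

Convert to SI: a = 429.7 Gm = 4.297e+11 m.
p = a (1 − e²).
p = 4.297e+11 · (1 − (0.5509)²) = 4.297e+11 · 0.696509 ≈ 2.993e+11 m = 299.3 Gm.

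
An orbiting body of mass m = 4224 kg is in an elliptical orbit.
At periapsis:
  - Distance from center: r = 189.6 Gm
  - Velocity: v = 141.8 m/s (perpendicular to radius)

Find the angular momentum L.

Convert to SI: r = 189.6 Gm = 1.896e+11 m.
Since v is perpendicular to r, L = m · v · r.
L = 4224 · 141.8 · 1.896e+11 kg·m²/s ≈ 1.136e+17 kg·m²/s.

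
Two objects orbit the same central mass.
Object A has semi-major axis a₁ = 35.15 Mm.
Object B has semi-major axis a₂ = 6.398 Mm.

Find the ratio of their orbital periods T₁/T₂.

Convert to SI: a₁ = 35.15 Mm = 3.515e+07 m; a₂ = 6.398 Mm = 6.398e+06 m.
From Kepler's third law, (T₁/T₂)² = (a₁/a₂)³, so T₁/T₂ = (a₁/a₂)^(3/2).
a₁/a₂ = 3.515e+07 / 6.398e+06 = 5.4939.
T₁/T₂ = (5.4939)^(3/2) ≈ 12.88.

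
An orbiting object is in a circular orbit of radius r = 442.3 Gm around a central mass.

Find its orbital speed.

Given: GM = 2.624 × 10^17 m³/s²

Convert to SI: r = 442.3 Gm = 4.423e+11 m.
For a circular orbit, gravity supplies the centripetal force, so v = √(GM / r).
v = √(2.624e+17 / 4.423e+11) m/s ≈ 770.2 m/s = 770.2 m/s.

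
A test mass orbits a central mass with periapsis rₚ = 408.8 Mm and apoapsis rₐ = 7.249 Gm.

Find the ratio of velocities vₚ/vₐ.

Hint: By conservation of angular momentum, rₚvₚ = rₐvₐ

Convert to SI: rₚ = 408.8 Mm = 4.088e+08 m; rₐ = 7.249 Gm = 7.249e+09 m.
Conservation of angular momentum gives rₚvₚ = rₐvₐ, so vₚ/vₐ = rₐ/rₚ.
vₚ/vₐ = 7.249e+09 / 4.088e+08 ≈ 17.73.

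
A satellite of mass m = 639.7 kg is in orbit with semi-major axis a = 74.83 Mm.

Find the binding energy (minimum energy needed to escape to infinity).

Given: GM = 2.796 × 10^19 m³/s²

Convert to SI: a = 74.83 Mm = 7.483e+07 m.
Total orbital energy is E = −GMm/(2a); binding energy is E_bind = −E = GMm/(2a).
E_bind = 2.796e+19 · 639.7 / (2 · 7.483e+07) J ≈ 1.195e+14 J = 119.5 TJ.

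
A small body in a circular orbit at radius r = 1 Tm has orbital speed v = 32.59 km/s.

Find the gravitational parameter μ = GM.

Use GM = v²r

Convert to SI: r = 1 Tm = 1e+12 m; v = 32.59 km/s = 32590 m/s.
For a circular orbit v² = GM/r, so GM = v² · r.
GM = (32590)² · 1e+12 m³/s² ≈ 1.062e+21 m³/s² = 1.062 × 10^21 m³/s².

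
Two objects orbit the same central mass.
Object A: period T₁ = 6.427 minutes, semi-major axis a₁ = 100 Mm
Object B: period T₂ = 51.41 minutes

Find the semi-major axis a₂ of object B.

Convert to SI: T₁ = 6.427 minutes = 385.62 s; a₁ = 100 Mm = 1e+08 m; T₂ = 51.41 minutes = 3084.6 s.
Kepler's third law: (T₁/T₂)² = (a₁/a₂)³ ⇒ a₂ = a₁ · (T₂/T₁)^(2/3).
T₂/T₁ = 3084.6 / 385.62 = 7.99907.
a₂ = 1e+08 · (7.99907)^(2/3) m ≈ 4e+08 m = 400 Mm.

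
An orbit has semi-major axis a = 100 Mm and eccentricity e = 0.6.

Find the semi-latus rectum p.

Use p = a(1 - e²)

Convert to SI: a = 100 Mm = 1e+08 m.
p = a (1 − e²).
p = 1e+08 · (1 − (0.6)²) = 1e+08 · 0.64 ≈ 6.4e+07 m = 64 Mm.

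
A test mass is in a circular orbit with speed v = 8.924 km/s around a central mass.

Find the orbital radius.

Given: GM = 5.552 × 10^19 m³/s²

Convert to SI: v = 8.924 km/s = 8924 m/s.
For a circular orbit, v² = GM / r, so r = GM / v².
r = 5.552e+19 / (8924)² m ≈ 6.972e+11 m = 697.2 Gm.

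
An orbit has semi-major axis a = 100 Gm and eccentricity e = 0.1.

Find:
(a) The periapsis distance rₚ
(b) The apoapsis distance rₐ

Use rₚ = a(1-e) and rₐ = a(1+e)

Convert to SI: a = 100 Gm = 1e+11 m.
(a) rₚ = a(1 − e) = 1e+11 · (1 − 0.1) = 1e+11 · 0.9 ≈ 9e+10 m = 90 Gm.
(b) rₐ = a(1 + e) = 1e+11 · (1 + 0.1) = 1e+11 · 1.1 ≈ 1.1e+11 m = 110 Gm.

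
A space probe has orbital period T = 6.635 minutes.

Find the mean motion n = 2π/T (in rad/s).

Convert to SI: T = 6.635 minutes = 398.1 s.
n = 2π / T.
n = 2π / 398.1 s ≈ 0.01578 rad/s.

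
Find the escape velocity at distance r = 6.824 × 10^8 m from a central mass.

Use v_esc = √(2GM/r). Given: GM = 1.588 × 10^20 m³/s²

Escape velocity comes from setting total energy to zero: ½v² − GM/r = 0 ⇒ v_esc = √(2GM / r).
v_esc = √(2 · 1.588e+20 / 6.824e+08) m/s ≈ 6.822e+05 m/s = 682.2 km/s.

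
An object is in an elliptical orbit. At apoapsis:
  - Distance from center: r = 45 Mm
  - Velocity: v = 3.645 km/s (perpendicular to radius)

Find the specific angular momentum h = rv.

Convert to SI: r = 45 Mm = 4.5e+07 m; v = 3.645 km/s = 3645 m/s.
With v perpendicular to r, h = r · v.
h = 4.5e+07 · 3645 m²/s ≈ 1.64e+11 m²/s.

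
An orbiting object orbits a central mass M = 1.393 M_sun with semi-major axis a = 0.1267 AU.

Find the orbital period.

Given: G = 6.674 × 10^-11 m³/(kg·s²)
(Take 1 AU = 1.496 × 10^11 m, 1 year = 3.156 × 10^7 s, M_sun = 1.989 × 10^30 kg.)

Convert to SI: a = 0.1267 AU = 1.89543e+10 m; M = 1.393 M_sun = 2.77068e+30 kg.
GM = G · M = 6.674e-11 · 2.77068e+30 = 1.84915e+20 m³/s².
Kepler's third law: T = 2π √(a³ / GM).
Substituting a = 1.89543e+10 m and GM = 1.84915e+20 m³/s²:
T = 2π √((1.89543e+10)³ / 1.84915e+20) s
T ≈ 1.206e+06 s = 0.0382 years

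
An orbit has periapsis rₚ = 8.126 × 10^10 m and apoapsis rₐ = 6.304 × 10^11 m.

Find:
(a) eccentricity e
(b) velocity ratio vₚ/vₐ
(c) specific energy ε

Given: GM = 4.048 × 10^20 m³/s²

(a) e = (rₐ − rₚ)/(rₐ + rₚ) = (6.304e+11 − 8.126e+10)/(6.304e+11 + 8.126e+10) ≈ 0.7716
(b) Conservation of angular momentum (rₚvₚ = rₐvₐ) gives vₚ/vₐ = rₐ/rₚ = 6.304e+11/8.126e+10 ≈ 7.758
(c) With a = (rₚ + rₐ)/2 = 3.5583e+11 m, ε = −GM/(2a) = −4.048e+20/(2 · 3.5583e+11) J/kg ≈ -5.688e+08 J/kg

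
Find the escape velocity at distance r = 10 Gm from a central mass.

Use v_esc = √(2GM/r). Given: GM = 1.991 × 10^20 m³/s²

Convert to SI: r = 10 Gm = 1e+10 m.
Escape velocity comes from setting total energy to zero: ½v² − GM/r = 0 ⇒ v_esc = √(2GM / r).
v_esc = √(2 · 1.991e+20 / 1e+10) m/s ≈ 1.995e+05 m/s = 199.5 km/s.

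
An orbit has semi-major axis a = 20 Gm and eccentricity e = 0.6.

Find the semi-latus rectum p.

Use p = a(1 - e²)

Convert to SI: a = 20 Gm = 2e+10 m.
p = a (1 − e²).
p = 2e+10 · (1 − (0.6)²) = 2e+10 · 0.64 ≈ 1.28e+10 m = 12.8 Gm.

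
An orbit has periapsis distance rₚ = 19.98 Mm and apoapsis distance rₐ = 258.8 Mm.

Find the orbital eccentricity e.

Convert to SI: rₚ = 19.98 Mm = 1.998e+07 m; rₐ = 258.8 Mm = 2.588e+08 m.
e = (rₐ − rₚ) / (rₐ + rₚ).
e = (2.588e+08 − 1.998e+07) / (2.588e+08 + 1.998e+07) = 2.3882e+08 / 2.7878e+08 ≈ 0.8567.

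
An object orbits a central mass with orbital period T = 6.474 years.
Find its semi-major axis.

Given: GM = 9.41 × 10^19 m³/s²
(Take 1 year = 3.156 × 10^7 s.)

Convert to SI: T = 6.474 years = 2.04319e+08 s.
Invert Kepler's third law: a = (GM · T² / (4π²))^(1/3).
Substituting T = 2.04319e+08 s and GM = 9.41e+19 m³/s²:
a = (9.41e+19 · (2.04319e+08)² / (4π²))^(1/3) m
a ≈ 4.634e+11 m = 4.634 × 10^11 m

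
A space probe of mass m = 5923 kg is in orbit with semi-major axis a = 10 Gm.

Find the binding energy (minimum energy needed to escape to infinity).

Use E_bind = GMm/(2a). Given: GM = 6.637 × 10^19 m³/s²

Convert to SI: a = 10 Gm = 1e+10 m.
Total orbital energy is E = −GMm/(2a); binding energy is E_bind = −E = GMm/(2a).
E_bind = 6.637e+19 · 5923 / (2 · 1e+10) J ≈ 1.966e+13 J = 19.66 TJ.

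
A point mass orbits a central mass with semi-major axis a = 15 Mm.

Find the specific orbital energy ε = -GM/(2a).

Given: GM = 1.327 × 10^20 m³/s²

Convert to SI: a = 15 Mm = 1.5e+07 m.
ε = −GM / (2a).
ε = −1.327e+20 / (2 · 1.5e+07) J/kg ≈ -4.423e+12 J/kg = -4423 GJ/kg.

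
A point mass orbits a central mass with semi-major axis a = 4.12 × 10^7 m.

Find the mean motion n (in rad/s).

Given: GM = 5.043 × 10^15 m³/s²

n = √(GM / a³).
n = √(5.043e+15 / (4.12e+07)³) rad/s ≈ 0.0002685 rad/s.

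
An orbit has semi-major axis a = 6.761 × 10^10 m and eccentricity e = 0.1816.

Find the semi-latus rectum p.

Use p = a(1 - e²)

p = a (1 − e²).
p = 6.761e+10 · (1 − (0.1816)²) = 6.761e+10 · 0.967021 ≈ 6.538e+10 m = 6.538 × 10^10 m.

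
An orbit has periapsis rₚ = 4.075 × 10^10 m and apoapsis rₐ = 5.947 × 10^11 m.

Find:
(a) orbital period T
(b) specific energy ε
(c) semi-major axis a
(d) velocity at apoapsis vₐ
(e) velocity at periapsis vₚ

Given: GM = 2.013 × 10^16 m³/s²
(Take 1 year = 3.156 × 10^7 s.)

(a) With a = (rₚ + rₐ)/2 = 3.17725e+11 m, T = 2π √(a³/GM) = 2π √((3.17725e+11)³/2.013e+16) s ≈ 7.931e+09 s
(b) With a = (rₚ + rₐ)/2 = 3.17725e+11 m, ε = −GM/(2a) = −2.013e+16/(2 · 3.17725e+11) J/kg ≈ -3.168e+04 J/kg
(c) a = (rₚ + rₐ)/2 = (4.075e+10 + 5.947e+11)/2 ≈ 3.177e+11 m
(d) With a = (rₚ + rₐ)/2 = 3.17725e+11 m, vₐ = √(GM (2/rₐ − 1/a)) = √(2.013e+16 · (2/5.947e+11 − 1/3.17725e+11)) m/s ≈ 65.89 m/s
(e) With a = (rₚ + rₐ)/2 = 3.17725e+11 m, vₚ = √(GM (2/rₚ − 1/a)) = √(2.013e+16 · (2/4.075e+10 − 1/3.17725e+11)) m/s ≈ 961.6 m/s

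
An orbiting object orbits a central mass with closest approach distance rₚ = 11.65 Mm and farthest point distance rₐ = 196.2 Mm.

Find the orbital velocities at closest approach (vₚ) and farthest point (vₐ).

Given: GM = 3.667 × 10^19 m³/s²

Convert to SI: rₚ = 11.65 Mm = 1.165e+07 m; rₐ = 196.2 Mm = 1.962e+08 m.
Use the vis-viva equation v² = GM(2/r − 1/a) with a = (rₚ + rₐ)/2 = (1.165e+07 + 1.962e+08)/2 = 1.03925e+08 m.
vₚ = √(GM · (2/rₚ − 1/a)) = √(3.667e+19 · (2/1.165e+07 − 1/1.03925e+08)) m/s ≈ 2.438e+06 m/s = 2438 km/s.
vₐ = √(GM · (2/rₐ − 1/a)) = √(3.667e+19 · (2/1.962e+08 − 1/1.03925e+08)) m/s ≈ 1.447e+05 m/s = 144.7 km/s.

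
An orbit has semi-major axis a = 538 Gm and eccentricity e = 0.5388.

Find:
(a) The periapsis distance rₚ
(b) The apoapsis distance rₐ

Convert to SI: a = 538 Gm = 5.38e+11 m.
(a) rₚ = a(1 − e) = 5.38e+11 · (1 − 0.5388) = 5.38e+11 · 0.4612 ≈ 2.481e+11 m = 248.1 Gm.
(b) rₐ = a(1 + e) = 5.38e+11 · (1 + 0.5388) = 5.38e+11 · 1.5388 ≈ 8.279e+11 m = 827.9 Gm.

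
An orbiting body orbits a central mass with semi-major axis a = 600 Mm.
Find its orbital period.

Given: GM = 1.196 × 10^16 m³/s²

Convert to SI: a = 600 Mm = 6e+08 m.
Kepler's third law: T = 2π √(a³ / GM).
Substituting a = 6e+08 m and GM = 1.196e+16 m³/s²:
T = 2π √((6e+08)³ / 1.196e+16) s
T ≈ 8.444e+05 s = 9.773 days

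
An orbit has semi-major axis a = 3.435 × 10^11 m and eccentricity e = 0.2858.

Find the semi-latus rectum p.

p = a (1 − e²).
p = 3.435e+11 · (1 − (0.2858)²) = 3.435e+11 · 0.918318 ≈ 3.154e+11 m = 3.154 × 10^11 m.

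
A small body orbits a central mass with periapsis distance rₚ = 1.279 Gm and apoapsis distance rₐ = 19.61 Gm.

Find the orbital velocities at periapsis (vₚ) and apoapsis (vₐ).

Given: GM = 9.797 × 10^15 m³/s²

Convert to SI: rₚ = 1.279 Gm = 1.279e+09 m; rₐ = 19.61 Gm = 1.961e+10 m.
Use the vis-viva equation v² = GM(2/r − 1/a) with a = (rₚ + rₐ)/2 = (1.279e+09 + 1.961e+10)/2 = 1.04445e+10 m.
vₚ = √(GM · (2/rₚ − 1/a)) = √(9.797e+15 · (2/1.279e+09 − 1/1.04445e+10)) m/s ≈ 3792 m/s = 3.792 km/s.
vₐ = √(GM · (2/rₐ − 1/a)) = √(9.797e+15 · (2/1.961e+10 − 1/1.04445e+10)) m/s ≈ 247.3 m/s = 247.3 m/s.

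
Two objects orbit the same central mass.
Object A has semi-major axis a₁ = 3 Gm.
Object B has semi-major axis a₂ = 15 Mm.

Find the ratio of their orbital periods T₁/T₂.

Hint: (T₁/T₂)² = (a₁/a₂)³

Convert to SI: a₁ = 3 Gm = 3e+09 m; a₂ = 15 Mm = 1.5e+07 m.
From Kepler's third law, (T₁/T₂)² = (a₁/a₂)³, so T₁/T₂ = (a₁/a₂)^(3/2).
a₁/a₂ = 3e+09 / 1.5e+07 = 200.
T₁/T₂ = (200)^(3/2) ≈ 2828.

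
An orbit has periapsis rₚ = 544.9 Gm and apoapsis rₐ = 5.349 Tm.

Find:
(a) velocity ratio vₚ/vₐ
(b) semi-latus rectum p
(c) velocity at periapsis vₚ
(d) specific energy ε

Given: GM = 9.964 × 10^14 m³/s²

Convert to SI: rₚ = 544.9 Gm = 5.449e+11 m; rₐ = 5.349 Tm = 5.349e+12 m.
(a) Conservation of angular momentum (rₚvₚ = rₐvₐ) gives vₚ/vₐ = rₐ/rₚ = 5.349e+12/5.449e+11 ≈ 9.816
(b) From a = (rₚ + rₐ)/2 = 2.94695e+12 m and e = (rₐ − rₚ)/(rₐ + rₚ) = 0.815097, p = a(1 − e²) = 2.94695e+12 · (1 − (0.815097)²) ≈ 9.89e+11 m
(c) With a = (rₚ + rₐ)/2 = 2.94695e+12 m, vₚ = √(GM (2/rₚ − 1/a)) = √(9.964e+14 · (2/5.449e+11 − 1/2.94695e+12)) m/s ≈ 57.61 m/s
(d) With a = (rₚ + rₐ)/2 = 2.94695e+12 m, ε = −GM/(2a) = −9.964e+14/(2 · 2.94695e+12) J/kg ≈ -169.1 J/kg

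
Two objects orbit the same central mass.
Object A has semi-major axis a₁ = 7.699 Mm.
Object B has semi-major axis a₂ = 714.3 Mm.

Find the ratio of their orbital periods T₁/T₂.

Convert to SI: a₁ = 7.699 Mm = 7.699e+06 m; a₂ = 714.3 Mm = 7.143e+08 m.
From Kepler's third law, (T₁/T₂)² = (a₁/a₂)³, so T₁/T₂ = (a₁/a₂)^(3/2).
a₁/a₂ = 7.699e+06 / 7.143e+08 = 0.0107784.
T₁/T₂ = (0.0107784)^(3/2) ≈ 0.001119.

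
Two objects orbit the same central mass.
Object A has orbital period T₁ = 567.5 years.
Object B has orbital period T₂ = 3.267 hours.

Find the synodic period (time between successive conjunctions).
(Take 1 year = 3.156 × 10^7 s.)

Convert to SI: T₁ = 567.5 years = 1.79103e+10 s; T₂ = 3.267 hours = 11761.2 s.
T_syn = |T₁ · T₂ / (T₁ − T₂)|.
T_syn = |1.79103e+10 · 11761.2 / (1.79103e+10 − 11761.2)| s ≈ 1.176e+04 s = 3.267 hours.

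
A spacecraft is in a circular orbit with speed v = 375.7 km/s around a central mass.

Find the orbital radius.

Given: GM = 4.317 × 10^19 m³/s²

Convert to SI: v = 375.7 km/s = 375700 m/s.
For a circular orbit, v² = GM / r, so r = GM / v².
r = 4.317e+19 / (375700)² m ≈ 3.058e+08 m = 305.8 Mm.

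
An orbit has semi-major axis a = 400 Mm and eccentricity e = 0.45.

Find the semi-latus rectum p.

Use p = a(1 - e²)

Convert to SI: a = 400 Mm = 4e+08 m.
p = a (1 − e²).
p = 4e+08 · (1 − (0.45)²) = 4e+08 · 0.7975 ≈ 3.19e+08 m = 319 Mm.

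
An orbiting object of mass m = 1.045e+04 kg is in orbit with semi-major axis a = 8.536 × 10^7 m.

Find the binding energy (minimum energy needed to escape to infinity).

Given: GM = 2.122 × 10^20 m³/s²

Total orbital energy is E = −GMm/(2a); binding energy is E_bind = −E = GMm/(2a).
E_bind = 2.122e+20 · 1.045e+04 / (2 · 8.536e+07) J ≈ 1.299e+16 J = 12.99 PJ.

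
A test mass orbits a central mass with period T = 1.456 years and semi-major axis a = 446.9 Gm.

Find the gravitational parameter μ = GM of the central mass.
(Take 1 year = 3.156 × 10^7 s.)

Convert to SI: T = 1.456 years = 4.59514e+07 s; a = 446.9 Gm = 4.469e+11 m.
GM = 4π² · a³ / T².
GM = 4π² · (4.469e+11)³ / (4.59514e+07)² m³/s² ≈ 1.669e+21 m³/s² = 1.669 × 10^21 m³/s².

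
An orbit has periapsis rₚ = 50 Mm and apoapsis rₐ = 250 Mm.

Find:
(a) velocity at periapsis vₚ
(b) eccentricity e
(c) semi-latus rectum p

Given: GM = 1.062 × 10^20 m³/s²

Convert to SI: rₚ = 50 Mm = 5e+07 m; rₐ = 250 Mm = 2.5e+08 m.
(a) With a = (rₚ + rₐ)/2 = 1.5e+08 m, vₚ = √(GM (2/rₚ − 1/a)) = √(1.062e+20 · (2/5e+07 − 1/1.5e+08)) m/s ≈ 1.881e+06 m/s
(b) e = (rₐ − rₚ)/(rₐ + rₚ) = (2.5e+08 − 5e+07)/(2.5e+08 + 5e+07) ≈ 0.6667
(c) From a = (rₚ + rₐ)/2 = 1.5e+08 m and e = (rₐ − rₚ)/(rₐ + rₚ) = 0.666667, p = a(1 − e²) = 1.5e+08 · (1 − (0.666667)²) ≈ 8.333e+07 m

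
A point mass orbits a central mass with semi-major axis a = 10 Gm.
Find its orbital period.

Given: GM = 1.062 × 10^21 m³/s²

Convert to SI: a = 10 Gm = 1e+10 m.
Kepler's third law: T = 2π √(a³ / GM).
Substituting a = 1e+10 m and GM = 1.062e+21 m³/s²:
T = 2π √((1e+10)³ / 1.062e+21) s
T ≈ 1.928e+05 s = 2.232 days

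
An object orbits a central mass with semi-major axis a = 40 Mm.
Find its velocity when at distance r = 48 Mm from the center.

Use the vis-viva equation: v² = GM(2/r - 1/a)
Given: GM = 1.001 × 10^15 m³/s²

Convert to SI: a = 40 Mm = 4e+07 m; r = 48 Mm = 4.8e+07 m.
Vis-viva: v = √(GM · (2/r − 1/a)).
2/r − 1/a = 2/4.8e+07 − 1/4e+07 = 1.66667e-08 m⁻¹.
v = √(1.001e+15 · 1.66667e-08) m/s ≈ 4085 m/s = 4.085 km/s.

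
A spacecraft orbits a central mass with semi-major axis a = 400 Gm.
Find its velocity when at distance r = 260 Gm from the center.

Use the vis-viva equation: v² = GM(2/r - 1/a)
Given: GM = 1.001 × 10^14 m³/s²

Convert to SI: a = 400 Gm = 4e+11 m; r = 260 Gm = 2.6e+11 m.
Vis-viva: v = √(GM · (2/r − 1/a)).
2/r − 1/a = 2/2.6e+11 − 1/4e+11 = 5.19231e-12 m⁻¹.
v = √(1.001e+14 · 5.19231e-12) m/s ≈ 22.8 m/s = 22.8 m/s.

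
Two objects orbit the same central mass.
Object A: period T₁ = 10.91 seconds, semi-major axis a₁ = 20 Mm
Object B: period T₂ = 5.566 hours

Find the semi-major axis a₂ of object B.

Convert to SI: a₁ = 20 Mm = 2e+07 m; T₂ = 5.566 hours = 20037.6 s.
Kepler's third law: (T₁/T₂)² = (a₁/a₂)³ ⇒ a₂ = a₁ · (T₂/T₁)^(2/3).
T₂/T₁ = 20037.6 / 10.91 = 1836.63.
a₂ = 2e+07 · (1836.63)^(2/3) m ≈ 2.999e+09 m = 2.999 Gm.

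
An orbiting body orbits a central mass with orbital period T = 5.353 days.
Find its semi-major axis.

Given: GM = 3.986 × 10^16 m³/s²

Convert to SI: T = 5.353 days = 462499 s.
Invert Kepler's third law: a = (GM · T² / (4π²))^(1/3).
Substituting T = 462499 s and GM = 3.986e+16 m³/s²:
a = (3.986e+16 · (462499)² / (4π²))^(1/3) m
a ≈ 6e+08 m = 600 Mm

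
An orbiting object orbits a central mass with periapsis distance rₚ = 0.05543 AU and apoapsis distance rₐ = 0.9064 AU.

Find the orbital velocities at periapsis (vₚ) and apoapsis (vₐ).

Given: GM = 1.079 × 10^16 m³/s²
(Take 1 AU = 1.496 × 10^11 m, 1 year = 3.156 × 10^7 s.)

Convert to SI: rₚ = 0.05543 AU = 8.29233e+09 m; rₐ = 0.9064 AU = 1.35597e+11 m.
Use the vis-viva equation v² = GM(2/r − 1/a) with a = (rₚ + rₐ)/2 = (8.29233e+09 + 1.35597e+11)/2 = 7.19449e+10 m.
vₚ = √(GM · (2/rₚ − 1/a)) = √(1.079e+16 · (2/8.29233e+09 − 1/7.19449e+10)) m/s ≈ 1566 m/s = 0.3304 AU/year.
vₐ = √(GM · (2/rₐ − 1/a)) = √(1.079e+16 · (2/1.35597e+11 − 1/7.19449e+10)) m/s ≈ 95.77 m/s = 0.0202 AU/year.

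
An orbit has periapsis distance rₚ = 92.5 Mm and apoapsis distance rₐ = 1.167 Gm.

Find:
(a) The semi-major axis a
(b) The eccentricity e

Convert to SI: rₚ = 92.5 Mm = 9.25e+07 m; rₐ = 1.167 Gm = 1.167e+09 m.
(a) a = (rₚ + rₐ) / 2 = (9.25e+07 + 1.167e+09) / 2 ≈ 6.298e+08 m = 629.8 Mm.
(b) e = (rₐ − rₚ) / (rₐ + rₚ) = (1.167e+09 − 9.25e+07) / (1.167e+09 + 9.25e+07) ≈ 0.8531.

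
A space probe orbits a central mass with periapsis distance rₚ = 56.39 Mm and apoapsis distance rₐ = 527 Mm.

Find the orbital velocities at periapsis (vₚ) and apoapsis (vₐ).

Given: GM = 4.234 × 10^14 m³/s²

Convert to SI: rₚ = 56.39 Mm = 5.639e+07 m; rₐ = 527 Mm = 5.27e+08 m.
Use the vis-viva equation v² = GM(2/r − 1/a) with a = (rₚ + rₐ)/2 = (5.639e+07 + 5.27e+08)/2 = 2.91695e+08 m.
vₚ = √(GM · (2/rₚ − 1/a)) = √(4.234e+14 · (2/5.639e+07 − 1/2.91695e+08)) m/s ≈ 3683 m/s = 3.683 km/s.
vₐ = √(GM · (2/rₐ − 1/a)) = √(4.234e+14 · (2/5.27e+08 − 1/2.91695e+08)) m/s ≈ 394.1 m/s = 394.1 m/s.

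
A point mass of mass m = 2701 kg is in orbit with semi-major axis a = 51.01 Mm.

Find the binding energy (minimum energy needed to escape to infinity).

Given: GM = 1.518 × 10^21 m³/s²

Convert to SI: a = 51.01 Mm = 5.101e+07 m.
Total orbital energy is E = −GMm/(2a); binding energy is E_bind = −E = GMm/(2a).
E_bind = 1.518e+21 · 2701 / (2 · 5.101e+07) J ≈ 4.019e+16 J = 40.19 PJ.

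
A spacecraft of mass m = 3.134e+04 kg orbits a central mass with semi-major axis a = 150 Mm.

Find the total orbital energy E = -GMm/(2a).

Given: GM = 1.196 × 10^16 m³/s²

Convert to SI: a = 150 Mm = 1.5e+08 m.
E = −GMm / (2a).
E = −1.196e+16 · 3.134e+04 / (2 · 1.5e+08) J ≈ -1.249e+12 J = -1.249 TJ.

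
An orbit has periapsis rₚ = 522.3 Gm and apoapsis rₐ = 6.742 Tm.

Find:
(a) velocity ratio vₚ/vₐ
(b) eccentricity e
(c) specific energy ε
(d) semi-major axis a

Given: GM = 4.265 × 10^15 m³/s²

Convert to SI: rₚ = 522.3 Gm = 5.223e+11 m; rₐ = 6.742 Tm = 6.742e+12 m.
(a) Conservation of angular momentum (rₚvₚ = rₐvₐ) gives vₚ/vₐ = rₐ/rₚ = 6.742e+12/5.223e+11 ≈ 12.91
(b) e = (rₐ − rₚ)/(rₐ + rₚ) = (6.742e+12 − 5.223e+11)/(6.742e+12 + 5.223e+11) ≈ 0.8562
(c) With a = (rₚ + rₐ)/2 = 3.63215e+12 m, ε = −GM/(2a) = −4.265e+15/(2 · 3.63215e+12) J/kg ≈ -587.1 J/kg
(d) a = (rₚ + rₐ)/2 = (5.223e+11 + 6.742e+12)/2 ≈ 3.632e+12 m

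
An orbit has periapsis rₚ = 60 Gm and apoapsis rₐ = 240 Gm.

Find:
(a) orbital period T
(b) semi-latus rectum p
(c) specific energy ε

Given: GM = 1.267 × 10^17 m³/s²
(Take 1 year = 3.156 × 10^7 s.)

Convert to SI: rₚ = 60 Gm = 6e+10 m; rₐ = 240 Gm = 2.4e+11 m.
(a) With a = (rₚ + rₐ)/2 = 1.5e+11 m, T = 2π √(a³/GM) = 2π √((1.5e+11)³/1.267e+17) s ≈ 1.025e+09 s
(b) From a = (rₚ + rₐ)/2 = 1.5e+11 m and e = (rₐ − rₚ)/(rₐ + rₚ) = 0.6, p = a(1 − e²) = 1.5e+11 · (1 − (0.6)²) ≈ 9.6e+10 m
(c) With a = (rₚ + rₐ)/2 = 1.5e+11 m, ε = −GM/(2a) = −1.267e+17/(2 · 1.5e+11) J/kg ≈ -4.223e+05 J/kg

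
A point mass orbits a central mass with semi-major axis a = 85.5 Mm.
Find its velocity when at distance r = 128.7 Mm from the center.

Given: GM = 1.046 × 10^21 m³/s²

Convert to SI: a = 85.5 Mm = 8.55e+07 m; r = 128.7 Mm = 1.287e+08 m.
Vis-viva: v = √(GM · (2/r − 1/a)).
2/r − 1/a = 2/1.287e+08 − 1/8.55e+07 = 3.84411e-09 m⁻¹.
v = √(1.046e+21 · 3.84411e-09) m/s ≈ 2.005e+06 m/s = 2005 km/s.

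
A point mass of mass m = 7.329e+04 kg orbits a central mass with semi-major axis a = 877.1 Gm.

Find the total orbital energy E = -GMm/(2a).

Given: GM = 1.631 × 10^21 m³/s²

Convert to SI: a = 877.1 Gm = 8.771e+11 m.
E = −GMm / (2a).
E = −1.631e+21 · 7.329e+04 / (2 · 8.771e+11) J ≈ -6.814e+13 J = -68.14 TJ.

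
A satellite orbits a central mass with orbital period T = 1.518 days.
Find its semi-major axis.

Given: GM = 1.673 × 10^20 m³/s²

Convert to SI: T = 1.518 days = 131155 s.
Invert Kepler's third law: a = (GM · T² / (4π²))^(1/3).
Substituting T = 131155 s and GM = 1.673e+20 m³/s²:
a = (1.673e+20 · (131155)² / (4π²))^(1/3) m
a ≈ 4.177e+09 m = 4.177 Gm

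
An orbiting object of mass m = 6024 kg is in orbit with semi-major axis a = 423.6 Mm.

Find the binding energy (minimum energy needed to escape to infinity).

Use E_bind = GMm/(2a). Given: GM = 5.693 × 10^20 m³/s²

Convert to SI: a = 423.6 Mm = 4.236e+08 m.
Total orbital energy is E = −GMm/(2a); binding energy is E_bind = −E = GMm/(2a).
E_bind = 5.693e+20 · 6024 / (2 · 4.236e+08) J ≈ 4.048e+15 J = 4.048 PJ.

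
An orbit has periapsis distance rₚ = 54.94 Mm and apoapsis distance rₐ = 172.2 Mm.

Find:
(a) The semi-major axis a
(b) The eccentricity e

Convert to SI: rₚ = 54.94 Mm = 5.494e+07 m; rₐ = 172.2 Mm = 1.722e+08 m.
(a) a = (rₚ + rₐ) / 2 = (5.494e+07 + 1.722e+08) / 2 ≈ 1.136e+08 m = 113.6 Mm.
(b) e = (rₐ − rₚ) / (rₐ + rₚ) = (1.722e+08 − 5.494e+07) / (1.722e+08 + 5.494e+07) ≈ 0.5162.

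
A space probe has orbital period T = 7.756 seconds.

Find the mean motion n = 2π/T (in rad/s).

n = 2π / T.
n = 2π / 7.756 s ≈ 0.8101 rad/s.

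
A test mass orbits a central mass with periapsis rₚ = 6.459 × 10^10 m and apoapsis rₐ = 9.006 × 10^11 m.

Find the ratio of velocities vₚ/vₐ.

Conservation of angular momentum gives rₚvₚ = rₐvₐ, so vₚ/vₐ = rₐ/rₚ.
vₚ/vₐ = 9.006e+11 / 6.459e+10 ≈ 13.94.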